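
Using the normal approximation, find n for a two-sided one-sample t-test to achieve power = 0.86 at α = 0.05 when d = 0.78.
n = 16

Sample size formula (one-sample t-test, normal approximation):
n = ((z_{α/2} + z_β) / d)²

z_{α/2} = 1.960 (for α = 0.05, two-sided)
z_β = 1.080 (for power = 0.86)
d = 0.78

n = ((1.960 + 1.080) / 0.78)²
n = (3.897)²
n ≈ 15.19
Round up to the next whole number: n = 16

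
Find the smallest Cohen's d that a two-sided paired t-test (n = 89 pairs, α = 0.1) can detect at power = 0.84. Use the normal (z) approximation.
d ≈ 0.28

Minimum detectable effect (paired t-test, normal approximation):
d = (z_{α/2} + z_β) / √n
d = (1.645 + 0.994) / √89
d = 2.639 / 9.434
d ≈ 0.28

By Cohen's convention (0.2 small / 0.5 medium / 0.8 large): small effect.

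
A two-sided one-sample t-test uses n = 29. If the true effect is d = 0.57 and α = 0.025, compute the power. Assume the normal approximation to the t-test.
Power ≈ 0.80

Power calculation (one-sample t-test, normal approximation):
z_β = d · √n - z_{α/2}
z_β = 0.57 · √29 - 2.241
z_β = 0.57 · 5.385 - 2.241
z_β = 0.828

Power = Φ(z_β) = Φ(0.828) ≈ 0.796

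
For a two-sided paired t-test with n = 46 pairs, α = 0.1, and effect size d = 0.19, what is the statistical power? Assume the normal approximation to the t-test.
Power ≈ 0.36

Power calculation (paired t-test, normal approximation):
z_β = d · √n - z_{α/2}
z_β = 0.19 · √46 - 1.645
z_β = 0.19 · 6.782 - 1.645
z_β = -0.356

Power = Φ(z_β) = Φ(-0.356) ≈ 0.361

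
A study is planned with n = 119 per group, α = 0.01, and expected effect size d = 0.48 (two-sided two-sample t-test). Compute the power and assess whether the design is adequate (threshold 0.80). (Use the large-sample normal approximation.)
Power ≈ 0.87; the study is adequately powered (power ≥ 0.80)

Power calculation (two-sample t-test, normal approximation):
z_β = d · √(n/2) - z_{α/2}
z_β = 0.48 · √(119/2) - 2.576
z_β = 0.48 · 7.714 - 2.576
z_β = 1.127

Power = Φ(z_β) = Φ(1.127) ≈ 0.870

Effect size d = 0.48 is small by Cohen's convention (0.2/0.5/0.8).

Threshold: power ≥ 0.80 is conventionally adequate.
Power ≈ 0.87 → the study is adequately powered (power ≥ 0.80).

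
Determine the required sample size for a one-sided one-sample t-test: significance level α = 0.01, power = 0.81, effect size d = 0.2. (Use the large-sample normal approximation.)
n = 257

Sample size formula (one-sample t-test, normal approximation):
n = ((z_α + z_β) / d)²

z_α = 2.326 (for α = 0.01, one-sided)
z_β = 0.878 (for power = 0.81)
d = 0.2

n = ((2.326 + 0.878) / 0.2)²
n = (16.020)²
n ≈ 256.64
Round up to the next whole number: n = 257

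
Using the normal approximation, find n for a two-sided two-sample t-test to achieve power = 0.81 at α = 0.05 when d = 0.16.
n = 630 per group

Sample size formula (two-sample t-test, normal approximation):
n = 2 · ((z_{α/2} + z_β) / d)²

z_{α/2} = 1.960 (for α = 0.05, two-sided)
z_β = 0.878 (for power = 0.81)
d = 0.16

n = 2 · ((1.960 + 0.878) / 0.16)²
n = 2 · (17.738)²
n ≈ 629.27
Round up to the next whole number: n = 630 per group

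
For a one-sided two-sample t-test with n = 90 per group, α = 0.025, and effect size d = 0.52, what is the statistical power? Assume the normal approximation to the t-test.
Power ≈ 0.94

Power calculation (two-sample t-test, normal approximation):
z_β = d · √(n/2) - z_α
z_β = 0.52 · √(90/2) - 1.960
z_β = 0.52 · 6.708 - 1.960
z_β = 1.528

Power = Φ(z_β) = Φ(1.528) ≈ 0.937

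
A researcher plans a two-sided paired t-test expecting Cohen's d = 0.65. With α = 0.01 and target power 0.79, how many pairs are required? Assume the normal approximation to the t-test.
n = 28 pairs

Sample size formula (paired t-test, normal approximation):
n = ((z_{α/2} + z_β) / d)²

z_{α/2} = 2.576 (for α = 0.01, two-sided)
z_β = 0.806 (for power = 0.79)
d = 0.65

n = ((2.576 + 0.806) / 0.65)²
n = (5.203)²
n ≈ 27.07
Round up to the next whole number: n = 28 pairs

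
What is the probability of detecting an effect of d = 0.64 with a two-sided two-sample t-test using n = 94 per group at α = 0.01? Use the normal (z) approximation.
Power ≈ 0.96

Power calculation (two-sample t-test, normal approximation):
z_β = d · √(n/2) - z_{α/2}
z_β = 0.64 · √(94/2) - 2.576
z_β = 0.64 · 6.856 - 2.576
z_β = 1.812

Power = Φ(z_β) = Φ(1.812) ≈ 0.965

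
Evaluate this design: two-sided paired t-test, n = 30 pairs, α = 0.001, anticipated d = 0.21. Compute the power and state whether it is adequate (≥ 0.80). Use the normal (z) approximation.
Power ≈ 0.02; the study is underpowered (power < 0.80)

Power calculation (paired t-test, normal approximation):
z_β = d · √n - z_{α/2}
z_β = 0.21 · √30 - 3.291
z_β = 0.21 · 5.477 - 3.291
z_β = -2.140

Power = Φ(z_β) = Φ(-2.140) ≈ 0.016

Effect size d = 0.21 is small by Cohen's convention (0.2/0.5/0.8).

Threshold: power ≥ 0.80 is conventionally adequate.
Power ≈ 0.02 → the study is underpowered (power < 0.80).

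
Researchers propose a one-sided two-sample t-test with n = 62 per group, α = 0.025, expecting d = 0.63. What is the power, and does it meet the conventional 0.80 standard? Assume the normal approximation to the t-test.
Power ≈ 0.94; the study is adequately powered (power ≥ 0.80)

Power calculation (two-sample t-test, normal approximation):
z_β = d · √(n/2) - z_α
z_β = 0.63 · √(62/2) - 1.960
z_β = 0.63 · 5.568 - 1.960
z_β = 1.548

Power = Φ(z_β) = Φ(1.548) ≈ 0.939

Effect size d = 0.63 is medium by Cohen's convention (0.2/0.5/0.8).

Threshold: power ≥ 0.80 is conventionally adequate.
Power ≈ 0.94 → the study is adequately powered (power ≥ 0.80).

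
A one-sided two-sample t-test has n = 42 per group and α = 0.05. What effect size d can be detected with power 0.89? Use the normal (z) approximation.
d ≈ 0.63

Minimum detectable effect (two-sample t-test, normal approximation):
d = (z_α + z_β) / √(n/2)
d = (1.645 + 1.227) / √(42/2)
d = 2.871 / 4.583
d ≈ 0.63

By Cohen's convention (0.2 small / 0.5 medium / 0.8 large): medium effect.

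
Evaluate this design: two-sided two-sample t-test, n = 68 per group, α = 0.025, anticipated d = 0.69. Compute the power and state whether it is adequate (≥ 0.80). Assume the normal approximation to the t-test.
Power ≈ 0.96; the study is adequately powered (power ≥ 0.80)

Power calculation (two-sample t-test, normal approximation):
z_β = d · √(n/2) - z_{α/2}
z_β = 0.69 · √(68/2) - 2.241
z_β = 0.69 · 5.831 - 2.241
z_β = 1.782

Power = Φ(z_β) = Φ(1.782) ≈ 0.963

Effect size d = 0.69 is medium by Cohen's convention (0.2/0.5/0.8).

Threshold: power ≥ 0.80 is conventionally adequate.
Power ≈ 0.96 → the study is adequately powered (power ≥ 0.80).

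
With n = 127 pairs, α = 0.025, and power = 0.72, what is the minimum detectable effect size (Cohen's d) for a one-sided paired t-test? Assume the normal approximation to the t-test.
d ≈ 0.23

Minimum detectable effect (paired t-test, normal approximation):
d = (z_α + z_β) / √n
d = (1.960 + 0.583) / √127
d = 2.543 / 11.269
d ≈ 0.23

By Cohen's convention (0.2 small / 0.5 medium / 0.8 large): small effect.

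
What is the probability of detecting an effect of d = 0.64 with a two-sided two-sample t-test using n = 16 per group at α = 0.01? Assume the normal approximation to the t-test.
Power ≈ 0.22

Power calculation (two-sample t-test, normal approximation):
z_β = d · √(n/2) - z_{α/2}
z_β = 0.64 · √(16/2) - 2.576
z_β = 0.64 · 2.828 - 2.576
z_β = -0.766

Power = Φ(z_β) = Φ(-0.766) ≈ 0.222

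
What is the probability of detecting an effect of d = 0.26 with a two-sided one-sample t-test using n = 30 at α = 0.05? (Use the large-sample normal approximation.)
Power ≈ 0.30

Power calculation (one-sample t-test, normal approximation):
z_β = d · √n - z_{α/2}
z_β = 0.26 · √30 - 1.960
z_β = 0.26 · 5.477 - 1.960
z_β = -0.536

Power = Φ(z_β) = Φ(-0.536) ≈ 0.296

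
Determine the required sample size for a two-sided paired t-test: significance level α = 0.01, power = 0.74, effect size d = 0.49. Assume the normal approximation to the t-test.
n = 44 pairs

Sample size formula (paired t-test, normal approximation):
n = ((z_{α/2} + z_β) / d)²

z_{α/2} = 2.576 (for α = 0.01, two-sided)
z_β = 0.643 (for power = 0.74)
d = 0.49

n = ((2.576 + 0.643) / 0.49)²
n = (6.569)²
n ≈ 43.15
Round up to the next whole number: n = 44 pairs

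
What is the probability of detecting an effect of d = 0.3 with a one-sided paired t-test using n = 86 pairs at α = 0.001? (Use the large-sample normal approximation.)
Power ≈ 0.38

Power calculation (paired t-test, normal approximation):
z_β = d · √n - z_α
z_β = 0.3 · √86 - 3.090
z_β = 0.3 · 9.274 - 3.090
z_β = -0.308

Power = Φ(z_β) = Φ(-0.308) ≈ 0.379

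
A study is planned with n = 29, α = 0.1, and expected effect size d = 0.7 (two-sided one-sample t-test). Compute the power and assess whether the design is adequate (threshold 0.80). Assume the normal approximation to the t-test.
Power ≈ 0.98; the study is adequately powered (power ≥ 0.80)

Power calculation (one-sample t-test, normal approximation):
z_β = d · √n - z_{α/2}
z_β = 0.7 · √29 - 1.645
z_β = 0.7 · 5.385 - 1.645
z_β = 2.125

Power = Φ(z_β) = Φ(2.125) ≈ 0.983

Effect size d = 0.7 is medium by Cohen's convention (0.2/0.5/0.8).

Threshold: power ≥ 0.80 is conventionally adequate.
Power ≈ 0.98 → the study is adequately powered (power ≥ 0.80).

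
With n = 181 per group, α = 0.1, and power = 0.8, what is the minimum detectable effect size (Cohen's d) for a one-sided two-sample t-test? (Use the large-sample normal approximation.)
d ≈ 0.22

Minimum detectable effect (two-sample t-test, normal approximation):
d = (z_α + z_β) / √(n/2)
d = (1.282 + 0.842) / √(181/2)
d = 2.123 / 9.513
d ≈ 0.22

By Cohen's convention (0.2 small / 0.5 medium / 0.8 large): small effect.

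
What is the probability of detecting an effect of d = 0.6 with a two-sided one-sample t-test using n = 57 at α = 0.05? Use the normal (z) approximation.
Power ≈ 0.99

Power calculation (one-sample t-test, normal approximation):
z_β = d · √n - z_{α/2}
z_β = 0.6 · √57 - 1.960
z_β = 0.6 · 7.550 - 1.960
z_β = 2.570

Power = Φ(z_β) = Φ(2.570) ≈ 0.995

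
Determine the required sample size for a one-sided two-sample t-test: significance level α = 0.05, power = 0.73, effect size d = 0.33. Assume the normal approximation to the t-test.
n = 94 per group

Sample size formula (two-sample t-test, normal approximation):
n = 2 · ((z_α + z_β) / d)²

z_α = 1.645 (for α = 0.05, one-sided)
z_β = 0.613 (for power = 0.73)
d = 0.33

n = 2 · ((1.645 + 0.613) / 0.33)²
n = 2 · (6.842)²
n ≈ 93.63
Round up to the next whole number: n = 94 per group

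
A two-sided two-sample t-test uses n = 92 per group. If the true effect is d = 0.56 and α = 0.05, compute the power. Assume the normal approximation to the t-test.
Power ≈ 0.97

Power calculation (two-sample t-test, normal approximation):
z_β = d · √(n/2) - z_{α/2}
z_β = 0.56 · √(92/2) - 1.960
z_β = 0.56 · 6.782 - 1.960
z_β = 1.838

Power = Φ(z_β) = Φ(1.838) ≈ 0.967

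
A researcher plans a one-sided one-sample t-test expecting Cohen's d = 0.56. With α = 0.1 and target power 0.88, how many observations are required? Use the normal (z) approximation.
n = 20

Sample size formula (one-sample t-test, normal approximation):
n = ((z_α + z_β) / d)²

z_α = 1.282 (for α = 0.1, one-sided)
z_β = 1.175 (for power = 0.88)
d = 0.56

n = ((1.282 + 1.175) / 0.56)²
n = (4.388)²
n ≈ 19.25
Round up to the next whole number: n = 20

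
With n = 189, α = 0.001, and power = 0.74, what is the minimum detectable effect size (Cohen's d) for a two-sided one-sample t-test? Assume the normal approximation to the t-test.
d ≈ 0.29

Minimum detectable effect (one-sample t-test, normal approximation):
d = (z_{α/2} + z_β) / √n
d = (3.291 + 0.643) / √189
d = 3.934 / 13.748
d ≈ 0.29

By Cohen's convention (0.2 small / 0.5 medium / 0.8 large): small effect.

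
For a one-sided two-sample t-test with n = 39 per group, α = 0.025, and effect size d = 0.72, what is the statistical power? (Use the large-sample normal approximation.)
Power ≈ 0.89

Power calculation (two-sample t-test, normal approximation):
z_β = d · √(n/2) - z_α
z_β = 0.72 · √(39/2) - 1.960
z_β = 0.72 · 4.416 - 1.960
z_β = 1.219

Power = Φ(z_β) = Φ(1.219) ≈ 0.889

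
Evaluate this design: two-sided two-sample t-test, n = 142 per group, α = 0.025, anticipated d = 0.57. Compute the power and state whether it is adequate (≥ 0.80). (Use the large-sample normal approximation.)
Power ≈ 0.99; the study is adequately powered (power ≥ 0.80)

Power calculation (two-sample t-test, normal approximation):
z_β = d · √(n/2) - z_{α/2}
z_β = 0.57 · √(142/2) - 2.241
z_β = 0.57 · 8.426 - 2.241
z_β = 2.562

Power = Φ(z_β) = Φ(2.562) ≈ 0.995

Effect size d = 0.57 is medium by Cohen's convention (0.2/0.5/0.8).

Threshold: power ≥ 0.80 is conventionally adequate.
Power ≈ 0.99 → the study is adequately powered (power ≥ 0.80).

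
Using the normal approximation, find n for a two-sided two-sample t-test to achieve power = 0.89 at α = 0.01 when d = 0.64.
n = 71 per group

Sample size formula (two-sample t-test, normal approximation):
n = 2 · ((z_{α/2} + z_β) / d)²

z_{α/2} = 2.576 (for α = 0.01, two-sided)
z_β = 1.227 (for power = 0.89)
d = 0.64

n = 2 · ((2.576 + 1.227) / 0.64)²
n = 2 · (5.942)²
n ≈ 70.61
Round up to the next whole number: n = 71 per group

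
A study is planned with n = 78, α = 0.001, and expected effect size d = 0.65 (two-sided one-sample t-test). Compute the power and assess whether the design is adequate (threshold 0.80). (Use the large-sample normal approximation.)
Power ≈ 0.99; the study is adequately powered (power ≥ 0.80)

Power calculation (one-sample t-test, normal approximation):
z_β = d · √n - z_{α/2}
z_β = 0.65 · √78 - 3.291
z_β = 0.65 · 8.832 - 3.291
z_β = 2.450

Power = Φ(z_β) = Φ(2.450) ≈ 0.993

Effect size d = 0.65 is medium by Cohen's convention (0.2/0.5/0.8).

Threshold: power ≥ 0.80 is conventionally adequate.
Power ≈ 0.99 → the study is adequately powered (power ≥ 0.80).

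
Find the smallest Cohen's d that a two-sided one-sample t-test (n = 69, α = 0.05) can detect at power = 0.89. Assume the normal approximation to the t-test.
d ≈ 0.38

Minimum detectable effect (one-sample t-test, normal approximation):
d = (z_{α/2} + z_β) / √n
d = (1.960 + 1.227) / √69
d = 3.186 / 8.307
d ≈ 0.38

By Cohen's convention (0.2 small / 0.5 medium / 0.8 large): small effect.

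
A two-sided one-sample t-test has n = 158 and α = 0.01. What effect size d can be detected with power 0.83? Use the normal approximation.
d ≈ 0.28

Minimum detectable effect (one-sample t-test, normal approximation):
d = (z_{α/2} + z_β) / √n
d = (2.576 + 0.954) / √158
d = 3.530 / 12.570
d ≈ 0.28

By Cohen's convention (0.2 small / 0.5 medium / 0.8 large): small effect.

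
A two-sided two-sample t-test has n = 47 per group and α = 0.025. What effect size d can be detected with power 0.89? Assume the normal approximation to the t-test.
d ≈ 0.72

Minimum detectable effect (two-sample t-test, normal approximation):
d = (z_{α/2} + z_β) / √(n/2)
d = (2.241 + 1.227) / √(47/2)
d = 3.468 / 4.848
d ≈ 0.72

By Cohen's convention (0.2 small / 0.5 medium / 0.8 large): medium effect.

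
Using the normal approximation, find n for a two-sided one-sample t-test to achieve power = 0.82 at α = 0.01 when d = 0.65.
n = 29

Sample size formula (one-sample t-test, normal approximation):
n = ((z_{α/2} + z_β) / d)²

z_{α/2} = 2.576 (for α = 0.01, two-sided)
z_β = 0.915 (for power = 0.82)
d = 0.65

n = ((2.576 + 0.915) / 0.65)²
n = (5.371)²
n ≈ 28.85
Round up to the next whole number: n = 29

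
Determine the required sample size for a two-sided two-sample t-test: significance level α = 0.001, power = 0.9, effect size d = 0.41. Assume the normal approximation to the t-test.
n = 249 per group

Sample size formula (two-sample t-test, normal approximation):
n = 2 · ((z_{α/2} + z_β) / d)²

z_{α/2} = 3.291 (for α = 0.001, two-sided)
z_β = 1.282 (for power = 0.9)
d = 0.41

n = 2 · ((3.291 + 1.282) / 0.41)²
n = 2 · (11.154)²
n ≈ 248.82
Round up to the next whole number: n = 249 per group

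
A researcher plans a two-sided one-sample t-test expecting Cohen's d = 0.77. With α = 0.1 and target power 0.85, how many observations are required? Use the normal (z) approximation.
n = 13

Sample size formula (one-sample t-test, normal approximation):
n = ((z_{α/2} + z_β) / d)²

z_{α/2} = 1.645 (for α = 0.1, two-sided)
z_β = 1.036 (for power = 0.85)
d = 0.77

n = ((1.645 + 1.036) / 0.77)²
n = (3.482)²
n ≈ 12.12
Round up to the next whole number: n = 13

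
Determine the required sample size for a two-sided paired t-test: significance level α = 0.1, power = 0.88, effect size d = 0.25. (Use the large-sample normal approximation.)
n = 128 pairs

Sample size formula (paired t-test, normal approximation):
n = ((z_{α/2} + z_β) / d)²

z_{α/2} = 1.645 (for α = 0.1, two-sided)
z_β = 1.175 (for power = 0.88)
d = 0.25

n = ((1.645 + 1.175) / 0.25)²
n = (11.280)²
n ≈ 127.24
Round up to the next whole number: n = 128 pairs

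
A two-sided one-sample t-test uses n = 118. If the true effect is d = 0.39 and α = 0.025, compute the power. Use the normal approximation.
Power ≈ 0.98

Power calculation (one-sample t-test, normal approximation):
z_β = d · √n - z_{α/2}
z_β = 0.39 · √118 - 2.241
z_β = 0.39 · 10.863 - 2.241
z_β = 1.995

Power = Φ(z_β) = Φ(1.995) ≈ 0.977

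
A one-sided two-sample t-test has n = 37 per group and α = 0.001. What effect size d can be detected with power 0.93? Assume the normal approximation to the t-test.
d ≈ 1.06

Minimum detectable effect (two-sample t-test, normal approximation):
d = (z_α + z_β) / √(n/2)
d = (3.090 + 1.476) / √(37/2)
d = 4.566 / 4.301
d ≈ 1.06

By Cohen's convention (0.2 small / 0.5 medium / 0.8 large): large effect.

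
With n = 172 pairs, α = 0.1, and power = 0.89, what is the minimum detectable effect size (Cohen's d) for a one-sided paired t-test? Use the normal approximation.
d ≈ 0.19

Minimum detectable effect (paired t-test, normal approximation):
d = (z_α + z_β) / √n
d = (1.282 + 1.227) / √172
d = 2.508 / 13.115
d ≈ 0.19

By Cohen's convention (0.2 small / 0.5 medium / 0.8 large): very small effect.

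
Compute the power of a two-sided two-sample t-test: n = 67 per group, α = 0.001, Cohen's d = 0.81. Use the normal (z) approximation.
Power ≈ 0.92

Power calculation (two-sample t-test, normal approximation):
z_β = d · √(n/2) - z_{α/2}
z_β = 0.81 · √(67/2) - 3.291
z_β = 0.81 · 5.788 - 3.291
z_β = 1.398

Power = Φ(z_β) = Φ(1.398) ≈ 0.919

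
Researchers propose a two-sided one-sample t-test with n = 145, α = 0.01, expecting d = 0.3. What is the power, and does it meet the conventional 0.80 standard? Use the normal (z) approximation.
Power ≈ 0.85; the study is adequately powered (power ≥ 0.80)

Power calculation (one-sample t-test, normal approximation):
z_β = d · √n - z_{α/2}
z_β = 0.3 · √145 - 2.576
z_β = 0.3 · 12.042 - 2.576
z_β = 1.037

Power = Φ(z_β) = Φ(1.037) ≈ 0.850

Effect size d = 0.3 is small by Cohen's convention (0.2/0.5/0.8).

Threshold: power ≥ 0.80 is conventionally adequate.
Power ≈ 0.85 → the study is adequately powered (power ≥ 0.80).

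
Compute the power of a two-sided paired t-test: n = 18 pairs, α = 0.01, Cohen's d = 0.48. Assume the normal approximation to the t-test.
Power ≈ 0.29

Power calculation (paired t-test, normal approximation):
z_β = d · √n - z_{α/2}
z_β = 0.48 · √18 - 2.576
z_β = 0.48 · 4.243 - 2.576
z_β = -0.539

Power = Φ(z_β) = Φ(-0.539) ≈ 0.295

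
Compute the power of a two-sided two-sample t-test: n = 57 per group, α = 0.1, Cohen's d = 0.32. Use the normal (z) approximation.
Power ≈ 0.53

Power calculation (two-sample t-test, normal approximation):
z_β = d · √(n/2) - z_{α/2}
z_β = 0.32 · √(57/2) - 1.645
z_β = 0.32 · 5.339 - 1.645
z_β = 0.063

Power = Φ(z_β) = Φ(0.063) ≈ 0.525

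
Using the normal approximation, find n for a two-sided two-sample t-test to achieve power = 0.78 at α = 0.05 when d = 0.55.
n = 50 per group

Sample size formula (two-sample t-test, normal approximation):
n = 2 · ((z_{α/2} + z_β) / d)²

z_{α/2} = 1.960 (for α = 0.05, two-sided)
z_β = 0.772 (for power = 0.78)
d = 0.55

n = 2 · ((1.960 + 0.772) / 0.55)²
n = 2 · (4.967)²
n ≈ 49.34
Round up to the next whole number: n = 50 per group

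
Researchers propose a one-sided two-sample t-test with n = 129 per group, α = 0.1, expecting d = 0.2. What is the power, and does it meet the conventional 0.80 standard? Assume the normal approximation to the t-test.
Power ≈ 0.63; the study is underpowered (power < 0.80)

Power calculation (two-sample t-test, normal approximation):
z_β = d · √(n/2) - z_α
z_β = 0.2 · √(129/2) - 1.282
z_β = 0.2 · 8.031 - 1.282
z_β = 0.325

Power = Φ(z_β) = Φ(0.325) ≈ 0.627

Effect size d = 0.2 is small by Cohen's convention (0.2/0.5/0.8).

Threshold: power ≥ 0.80 is conventionally adequate.
Power ≈ 0.63 → the study is underpowered (power < 0.80).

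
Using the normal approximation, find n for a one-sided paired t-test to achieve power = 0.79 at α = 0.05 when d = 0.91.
n = 8 pairs

Sample size formula (paired t-test, normal approximation):
n = ((z_α + z_β) / d)²

z_α = 1.645 (for α = 0.05, one-sided)
z_β = 0.806 (for power = 0.79)
d = 0.91

n = ((1.645 + 0.806) / 0.91)²
n = (2.693)²
n ≈ 7.25
Round up to the next whole number: n = 8 pairs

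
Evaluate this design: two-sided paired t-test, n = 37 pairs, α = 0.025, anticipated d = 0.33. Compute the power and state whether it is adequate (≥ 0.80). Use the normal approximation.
Power ≈ 0.41; the study is underpowered (power < 0.80)

Power calculation (paired t-test, normal approximation):
z_β = d · √n - z_{α/2}
z_β = 0.33 · √37 - 2.241
z_β = 0.33 · 6.083 - 2.241
z_β = -0.234

Power = Φ(z_β) = Φ(-0.234) ≈ 0.407

Effect size d = 0.33 is small by Cohen's convention (0.2/0.5/0.8).

Threshold: power ≥ 0.80 is conventionally adequate.
Power ≈ 0.41 → the study is underpowered (power < 0.80).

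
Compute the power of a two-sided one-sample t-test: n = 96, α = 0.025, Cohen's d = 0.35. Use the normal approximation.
Power ≈ 0.88

Power calculation (one-sample t-test, normal approximation):
z_β = d · √n - z_{α/2}
z_β = 0.35 · √96 - 2.241
z_β = 0.35 · 9.798 - 2.241
z_β = 1.188

Power = Φ(z_β) = Φ(1.188) ≈ 0.883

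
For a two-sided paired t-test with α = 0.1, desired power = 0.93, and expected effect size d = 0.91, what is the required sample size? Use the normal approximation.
n = 12 pairs

Sample size formula (paired t-test, normal approximation):
n = ((z_{α/2} + z_β) / d)²

z_{α/2} = 1.645 (for α = 0.1, two-sided)
z_β = 1.476 (for power = 0.93)
d = 0.91

n = ((1.645 + 1.476) / 0.91)²
n = (3.430)²
n ≈ 11.76
Round up to the next whole number: n = 12 pairs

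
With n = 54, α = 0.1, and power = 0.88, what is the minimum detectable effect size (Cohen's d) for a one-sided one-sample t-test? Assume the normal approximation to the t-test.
d ≈ 0.33

Minimum detectable effect (one-sample t-test, normal approximation):
d = (z_α + z_β) / √n
d = (1.282 + 1.175) / √54
d = 2.457 / 7.348
d ≈ 0.33

By Cohen's convention (0.2 small / 0.5 medium / 0.8 large): small effect.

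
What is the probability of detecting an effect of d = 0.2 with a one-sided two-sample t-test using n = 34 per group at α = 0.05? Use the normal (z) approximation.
Power ≈ 0.21

Power calculation (two-sample t-test, normal approximation):
z_β = d · √(n/2) - z_α
z_β = 0.2 · √(34/2) - 1.645
z_β = 0.2 · 4.123 - 1.645
z_β = -0.820

Power = Φ(z_β) = Φ(-0.820) ≈ 0.206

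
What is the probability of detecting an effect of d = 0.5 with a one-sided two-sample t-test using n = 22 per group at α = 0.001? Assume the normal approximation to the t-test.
Power ≈ 0.08

Power calculation (two-sample t-test, normal approximation):
z_β = d · √(n/2) - z_α
z_β = 0.5 · √(22/2) - 3.090
z_β = 0.5 · 3.317 - 3.090
z_β = -1.432

Power = Φ(z_β) = Φ(-1.432) ≈ 0.076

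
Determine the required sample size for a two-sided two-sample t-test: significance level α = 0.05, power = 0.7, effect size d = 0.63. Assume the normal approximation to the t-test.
n = 32 per group

Sample size formula (two-sample t-test, normal approximation):
n = 2 · ((z_{α/2} + z_β) / d)²

z_{α/2} = 1.960 (for α = 0.05, two-sided)
z_β = 0.524 (for power = 0.7)
d = 0.63

n = 2 · ((1.960 + 0.524) / 0.63)²
n = 2 · (3.943)²
n ≈ 31.09
Round up to the next whole number: n = 32 per group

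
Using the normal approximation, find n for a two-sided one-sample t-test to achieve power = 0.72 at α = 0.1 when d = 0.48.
n = 22

Sample size formula (one-sample t-test, normal approximation):
n = ((z_{α/2} + z_β) / d)²

z_{α/2} = 1.645 (for α = 0.1, two-sided)
z_β = 0.583 (for power = 0.72)
d = 0.48

n = ((1.645 + 0.583) / 0.48)²
n = (4.642)²
n ≈ 21.55
Round up to the next whole number: n = 22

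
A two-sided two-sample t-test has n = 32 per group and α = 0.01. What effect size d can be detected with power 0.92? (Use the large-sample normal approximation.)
d ≈ 1.00

Minimum detectable effect (two-sample t-test, normal approximation):
d = (z_{α/2} + z_β) / √(n/2)
d = (2.576 + 1.405) / √(32/2)
d = 3.981 / 4.000
d ≈ 1.00

By Cohen's convention (0.2 small / 0.5 medium / 0.8 large): large effect.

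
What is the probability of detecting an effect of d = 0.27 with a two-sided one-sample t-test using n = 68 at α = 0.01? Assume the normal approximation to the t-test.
Power ≈ 0.36

Power calculation (one-sample t-test, normal approximation):
z_β = d · √n - z_{α/2}
z_β = 0.27 · √68 - 2.576
z_β = 0.27 · 8.246 - 2.576
z_β = -0.349

Power = Φ(z_β) = Φ(-0.349) ≈ 0.363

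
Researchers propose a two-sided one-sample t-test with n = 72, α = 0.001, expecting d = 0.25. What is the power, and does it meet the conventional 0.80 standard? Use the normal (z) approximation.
Power ≈ 0.12; the study is underpowered (power < 0.80)

Power calculation (one-sample t-test, normal approximation):
z_β = d · √n - z_{α/2}
z_β = 0.25 · √72 - 3.291
z_β = 0.25 · 8.485 - 3.291
z_β = -1.169

Power = Φ(z_β) = Φ(-1.169) ≈ 0.121

Effect size d = 0.25 is small by Cohen's convention (0.2/0.5/0.8).

Threshold: power ≥ 0.80 is conventionally adequate.
Power ≈ 0.12 → the study is underpowered (power < 0.80).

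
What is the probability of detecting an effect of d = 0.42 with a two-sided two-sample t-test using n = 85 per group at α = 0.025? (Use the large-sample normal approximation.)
Power ≈ 0.69

Power calculation (two-sample t-test, normal approximation):
z_β = d · √(n/2) - z_{α/2}
z_β = 0.42 · √(85/2) - 2.241
z_β = 0.42 · 6.519 - 2.241
z_β = 0.497

Power = Φ(z_β) = Φ(0.497) ≈ 0.690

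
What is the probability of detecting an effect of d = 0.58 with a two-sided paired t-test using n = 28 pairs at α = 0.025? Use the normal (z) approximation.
Power ≈ 0.80

Power calculation (paired t-test, normal approximation):
z_β = d · √n - z_{α/2}
z_β = 0.58 · √28 - 2.241
z_β = 0.58 · 5.292 - 2.241
z_β = 0.828

Power = Φ(z_β) = Φ(0.828) ≈ 0.796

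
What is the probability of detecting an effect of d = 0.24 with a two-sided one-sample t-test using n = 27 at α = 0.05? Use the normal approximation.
Power ≈ 0.24

Power calculation (one-sample t-test, normal approximation):
z_β = d · √n - z_{α/2}
z_β = 0.24 · √27 - 1.960
z_β = 0.24 · 5.196 - 1.960
z_β = -0.713

Power = Φ(z_β) = Φ(-0.713) ≈ 0.238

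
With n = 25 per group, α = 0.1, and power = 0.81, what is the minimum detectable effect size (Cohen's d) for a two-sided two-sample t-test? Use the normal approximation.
d ≈ 0.71

Minimum detectable effect (two-sample t-test, normal approximation):
d = (z_{α/2} + z_β) / √(n/2)
d = (1.645 + 0.878) / √(25/2)
d = 2.523 / 3.536
d ≈ 0.71

By Cohen's convention (0.2 small / 0.5 medium / 0.8 large): medium effect.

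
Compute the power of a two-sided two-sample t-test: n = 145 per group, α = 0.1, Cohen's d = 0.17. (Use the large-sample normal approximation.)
Power ≈ 0.42

Power calculation (two-sample t-test, normal approximation):
z_β = d · √(n/2) - z_{α/2}
z_β = 0.17 · √(145/2) - 1.645
z_β = 0.17 · 8.515 - 1.645
z_β = -0.197

Power = Φ(z_β) = Φ(-0.197) ≈ 0.422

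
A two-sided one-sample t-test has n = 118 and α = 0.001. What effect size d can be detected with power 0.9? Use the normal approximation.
d ≈ 0.42

Minimum detectable effect (one-sample t-test, normal approximation):
d = (z_{α/2} + z_β) / √n
d = (3.291 + 1.282) / √118
d = 4.572 / 10.863
d ≈ 0.42

By Cohen's convention (0.2 small / 0.5 medium / 0.8 large): small effect.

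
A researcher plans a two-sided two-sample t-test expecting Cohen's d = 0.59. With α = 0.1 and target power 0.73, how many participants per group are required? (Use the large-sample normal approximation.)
n = 30 per group

Sample size formula (two-sample t-test, normal approximation):
n = 2 · ((z_{α/2} + z_β) / d)²

z_{α/2} = 1.645 (for α = 0.1, two-sided)
z_β = 0.613 (for power = 0.73)
d = 0.59

n = 2 · ((1.645 + 0.613) / 0.59)²
n = 2 · (3.827)²
n ≈ 29.29
Round up to the next whole number: n = 30 per group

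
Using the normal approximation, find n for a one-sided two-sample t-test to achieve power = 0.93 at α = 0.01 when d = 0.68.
n = 63 per group

Sample size formula (two-sample t-test, normal approximation):
n = 2 · ((z_α + z_β) / d)²

z_α = 2.326 (for α = 0.01, one-sided)
z_β = 1.476 (for power = 0.93)
d = 0.68

n = 2 · ((2.326 + 1.476) / 0.68)²
n = 2 · (5.591)²
n ≈ 62.52
Round up to the next whole number: n = 63 per group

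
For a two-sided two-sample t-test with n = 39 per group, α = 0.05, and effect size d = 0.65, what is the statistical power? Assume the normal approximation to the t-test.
Power ≈ 0.82

Power calculation (two-sample t-test, normal approximation):
z_β = d · √(n/2) - z_{α/2}
z_β = 0.65 · √(39/2) - 1.960
z_β = 0.65 · 4.416 - 1.960
z_β = 0.910

Power = Φ(z_β) = Φ(0.910) ≈ 0.819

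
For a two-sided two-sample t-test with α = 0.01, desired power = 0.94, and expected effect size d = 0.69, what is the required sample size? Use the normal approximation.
n = 72 per group

Sample size formula (two-sample t-test, normal approximation):
n = 2 · ((z_{α/2} + z_β) / d)²

z_{α/2} = 2.576 (for α = 0.01, two-sided)
z_β = 1.555 (for power = 0.94)
d = 0.69

n = 2 · ((2.576 + 1.555) / 0.69)²
n = 2 · (5.987)²
n ≈ 71.69
Round up to the next whole number: n = 72 per group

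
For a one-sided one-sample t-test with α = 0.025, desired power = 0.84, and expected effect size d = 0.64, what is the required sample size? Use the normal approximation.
n = 22

Sample size formula (one-sample t-test, normal approximation):
n = ((z_α + z_β) / d)²

z_α = 1.960 (for α = 0.025, one-sided)
z_β = 0.994 (for power = 0.84)
d = 0.64

n = ((1.960 + 0.994) / 0.64)²
n = (4.616)²
n ≈ 21.31
Round up to the next whole number: n = 22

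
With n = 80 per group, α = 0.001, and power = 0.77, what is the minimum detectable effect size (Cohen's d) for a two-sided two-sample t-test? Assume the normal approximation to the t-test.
d ≈ 0.64

Minimum detectable effect (two-sample t-test, normal approximation):
d = (z_{α/2} + z_β) / √(n/2)
d = (3.291 + 0.739) / √(80/2)
d = 4.029 / 6.325
d ≈ 0.64

By Cohen's convention (0.2 small / 0.5 medium / 0.8 large): medium effect.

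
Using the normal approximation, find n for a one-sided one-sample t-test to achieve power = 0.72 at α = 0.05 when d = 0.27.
n = 69

Sample size formula (one-sample t-test, normal approximation):
n = ((z_α + z_β) / d)²

z_α = 1.645 (for α = 0.05, one-sided)
z_β = 0.583 (for power = 0.72)
d = 0.27

n = ((1.645 + 0.583) / 0.27)²
n = (8.252)²
n ≈ 68.10
Round up to the next whole number: n = 69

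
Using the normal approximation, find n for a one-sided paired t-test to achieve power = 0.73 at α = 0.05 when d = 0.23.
n = 97 pairs

Sample size formula (paired t-test, normal approximation):
n = ((z_α + z_β) / d)²

z_α = 1.645 (for α = 0.05, one-sided)
z_β = 0.613 (for power = 0.73)
d = 0.23

n = ((1.645 + 0.613) / 0.23)²
n = (9.817)²
n ≈ 96.37
Round up to the next whole number: n = 97 pairs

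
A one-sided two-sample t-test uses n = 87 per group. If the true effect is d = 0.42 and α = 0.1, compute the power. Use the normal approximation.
Power ≈ 0.93

Power calculation (two-sample t-test, normal approximation):
z_β = d · √(n/2) - z_α
z_β = 0.42 · √(87/2) - 1.282
z_β = 0.42 · 6.595 - 1.282
z_β = 1.489

Power = Φ(z_β) = Φ(1.489) ≈ 0.932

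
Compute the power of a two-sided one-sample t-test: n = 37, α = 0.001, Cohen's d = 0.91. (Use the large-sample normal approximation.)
Power ≈ 0.99

Power calculation (one-sample t-test, normal approximation):
z_β = d · √n - z_{α/2}
z_β = 0.91 · √37 - 3.291
z_β = 0.91 · 6.083 - 3.291
z_β = 2.245

Power = Φ(z_β) = Φ(2.245) ≈ 0.988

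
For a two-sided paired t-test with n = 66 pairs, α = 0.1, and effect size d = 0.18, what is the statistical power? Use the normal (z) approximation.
Power ≈ 0.43

Power calculation (paired t-test, normal approximation):
z_β = d · √n - z_{α/2}
z_β = 0.18 · √66 - 1.645
z_β = 0.18 · 8.124 - 1.645
z_β = -0.183

Power = Φ(z_β) = Φ(-0.183) ≈ 0.428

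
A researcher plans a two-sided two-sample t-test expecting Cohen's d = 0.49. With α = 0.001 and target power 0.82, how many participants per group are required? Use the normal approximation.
n = 148 per group

Sample size formula (two-sample t-test, normal approximation):
n = 2 · ((z_{α/2} + z_β) / d)²

z_{α/2} = 3.291 (for α = 0.001, two-sided)
z_β = 0.915 (for power = 0.82)
d = 0.49

n = 2 · ((3.291 + 0.915) / 0.49)²
n = 2 · (8.584)²
n ≈ 147.37
Round up to the next whole number: n = 148 per group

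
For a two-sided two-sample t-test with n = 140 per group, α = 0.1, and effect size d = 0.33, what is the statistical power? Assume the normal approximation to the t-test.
Power ≈ 0.87

Power calculation (two-sample t-test, normal approximation):
z_β = d · √(n/2) - z_{α/2}
z_β = 0.33 · √(140/2) - 1.645
z_β = 0.33 · 8.367 - 1.645
z_β = 1.116

Power = Φ(z_β) = Φ(1.116) ≈ 0.868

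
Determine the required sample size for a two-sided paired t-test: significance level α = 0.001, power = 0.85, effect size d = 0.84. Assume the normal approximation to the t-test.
n = 27 pairs

Sample size formula (paired t-test, normal approximation):
n = ((z_{α/2} + z_β) / d)²

z_{α/2} = 3.291 (for α = 0.001, two-sided)
z_β = 1.036 (for power = 0.85)
d = 0.84

n = ((3.291 + 1.036) / 0.84)²
n = (5.151)²
n ≈ 26.53
Round up to the next whole number: n = 27 pairs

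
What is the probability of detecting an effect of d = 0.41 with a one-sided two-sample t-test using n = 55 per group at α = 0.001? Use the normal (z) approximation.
Power ≈ 0.17

Power calculation (two-sample t-test, normal approximation):
z_β = d · √(n/2) - z_α
z_β = 0.41 · √(55/2) - 3.090
z_β = 0.41 · 5.244 - 3.090
z_β = -0.940

Power = Φ(z_β) = Φ(-0.940) ≈ 0.174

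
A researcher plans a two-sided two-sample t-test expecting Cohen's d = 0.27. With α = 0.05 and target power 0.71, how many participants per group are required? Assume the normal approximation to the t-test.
n = 174 per group

Sample size formula (two-sample t-test, normal approximation):
n = 2 · ((z_{α/2} + z_β) / d)²

z_{α/2} = 1.960 (for α = 0.05, two-sided)
z_β = 0.553 (for power = 0.71)
d = 0.27

n = 2 · ((1.960 + 0.553) / 0.27)²
n = 2 · (9.307)²
n ≈ 173.24
Round up to the next whole number: n = 174 per group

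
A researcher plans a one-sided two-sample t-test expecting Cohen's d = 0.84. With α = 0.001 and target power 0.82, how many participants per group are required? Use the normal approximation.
n = 46 per group

Sample size formula (two-sample t-test, normal approximation):
n = 2 · ((z_α + z_β) / d)²

z_α = 3.090 (for α = 0.001, one-sided)
z_β = 0.915 (for power = 0.82)
d = 0.84

n = 2 · ((3.090 + 0.915) / 0.84)²
n = 2 · (4.768)²
n ≈ 45.47
Round up to the next whole number: n = 46 per group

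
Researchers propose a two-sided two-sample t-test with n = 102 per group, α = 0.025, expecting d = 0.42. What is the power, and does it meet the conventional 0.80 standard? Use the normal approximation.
Power ≈ 0.78; the study is underpowered (power < 0.80)

Power calculation (two-sample t-test, normal approximation):
z_β = d · √(n/2) - z_{α/2}
z_β = 0.42 · √(102/2) - 2.241
z_β = 0.42 · 7.141 - 2.241
z_β = 0.758

Power = Φ(z_β) = Φ(0.758) ≈ 0.776

Effect size d = 0.42 is small by Cohen's convention (0.2/0.5/0.8).

Threshold: power ≥ 0.80 is conventionally adequate.
Power ≈ 0.78 → the study is underpowered (power < 0.80).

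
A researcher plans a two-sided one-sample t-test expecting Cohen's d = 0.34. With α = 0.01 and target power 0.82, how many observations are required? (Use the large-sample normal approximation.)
n = 106

Sample size formula (one-sample t-test, normal approximation):
n = ((z_{α/2} + z_β) / d)²

z_{α/2} = 2.576 (for α = 0.01, two-sided)
z_β = 0.915 (for power = 0.82)
d = 0.34

n = ((2.576 + 0.915) / 0.34)²
n = (10.268)²
n ≈ 105.43
Round up to the next whole number: n = 106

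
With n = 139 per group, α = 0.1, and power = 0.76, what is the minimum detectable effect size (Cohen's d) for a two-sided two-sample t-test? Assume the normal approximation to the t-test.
d ≈ 0.28

Minimum detectable effect (two-sample t-test, normal approximation):
d = (z_{α/2} + z_β) / √(n/2)
d = (1.645 + 0.706) / √(139/2)
d = 2.351 / 8.337
d ≈ 0.28

By Cohen's convention (0.2 small / 0.5 medium / 0.8 large): small effect.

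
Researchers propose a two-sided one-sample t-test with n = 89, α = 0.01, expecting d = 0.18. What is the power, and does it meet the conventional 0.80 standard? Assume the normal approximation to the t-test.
Power ≈ 0.19; the study is underpowered (power < 0.80)

Power calculation (one-sample t-test, normal approximation):
z_β = d · √n - z_{α/2}
z_β = 0.18 · √89 - 2.576
z_β = 0.18 · 9.434 - 2.576
z_β = -0.878

Power = Φ(z_β) = Φ(-0.878) ≈ 0.190

Effect size d = 0.18 is very small by Cohen's convention (0.2/0.5/0.8).

Threshold: power ≥ 0.80 is conventionally adequate.
Power ≈ 0.19 → the study is underpowered (power < 0.80).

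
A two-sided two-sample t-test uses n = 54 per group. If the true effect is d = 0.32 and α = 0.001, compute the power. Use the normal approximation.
Power ≈ 0.05

Power calculation (two-sample t-test, normal approximation):
z_β = d · √(n/2) - z_{α/2}
z_β = 0.32 · √(54/2) - 3.291
z_β = 0.32 · 5.196 - 3.291
z_β = -1.628

Power = Φ(z_β) = Φ(-1.628) ≈ 0.052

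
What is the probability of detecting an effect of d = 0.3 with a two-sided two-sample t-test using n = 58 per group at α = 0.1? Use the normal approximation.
Power ≈ 0.49

Power calculation (two-sample t-test, normal approximation):
z_β = d · √(n/2) - z_{α/2}
z_β = 0.3 · √(58/2) - 1.645
z_β = 0.3 · 5.385 - 1.645
z_β = -0.029

Power = Φ(z_β) = Φ(-0.029) ≈ 0.488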